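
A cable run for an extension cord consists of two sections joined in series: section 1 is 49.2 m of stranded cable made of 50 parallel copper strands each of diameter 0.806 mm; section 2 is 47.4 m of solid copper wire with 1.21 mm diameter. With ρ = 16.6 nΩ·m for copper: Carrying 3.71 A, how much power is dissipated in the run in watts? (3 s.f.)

ρ = 16.6 nΩ·m = 1.66×10^-8 Ω·m
Section 1: A_strand = π(4.0300e-04)² = 5.102e-07 m²; R₁ = ρL/(N·A_s) = (1.66×10^-8)(49.2)/(50×5.102e-07) = 0.03201 Ω
Section 2: A = π(d/2)² = π(6.0500e-04 m)² = 1.150e-06 m²
R₂ = (1.66×10^-8)(47.4)/(1.150e-06) = 0.6843 Ω
R = R₁ + R₂ = 0.7163 Ω
P = I²R = (3.71)² × 0.7163 = 9.86 W

9.86 W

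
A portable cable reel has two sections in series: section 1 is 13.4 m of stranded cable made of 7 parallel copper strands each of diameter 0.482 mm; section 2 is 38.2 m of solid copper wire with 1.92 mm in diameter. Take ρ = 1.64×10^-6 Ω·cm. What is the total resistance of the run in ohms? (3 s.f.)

0.388 Ω

ρ = 1.64×10^-6 Ω·cm = 1.64×10^-8 Ω·m
Section 1: A_strand = π(2.4100e-04)² = 1.825e-07 m²; R₁ = ρL/(N·A_s) = (1.64×10^-8)(13.4)/(7×1.825e-07) = 0.1721 Ω
Section 2: A = π(d/2)² = π(9.6000e-04 m)² = 2.895e-06 m²
R₂ = (1.64×10^-8)(38.2)/(2.895e-06) = 0.2164 Ω
R = R₁ + R₂ = 0.388 Ω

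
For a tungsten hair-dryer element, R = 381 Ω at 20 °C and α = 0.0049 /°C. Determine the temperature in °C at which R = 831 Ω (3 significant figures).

261 °C

R = R₀(1 + α(T − T₀)) ⇒ T = T₀ + (R/R₀ − 1)/α
T = 20 + (831/381 − 1)/0.0049 = 20 + (1.181)/0.0049 = 261 °C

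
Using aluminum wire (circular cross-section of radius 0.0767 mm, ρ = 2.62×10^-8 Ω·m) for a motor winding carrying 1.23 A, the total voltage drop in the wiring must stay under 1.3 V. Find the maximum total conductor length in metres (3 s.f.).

0.746 m

A = πr² = π(7.6700e-05 m)² = 1.848e-08 m²
L_max = V_max·A/(1·ρI) = (1.3)(1.848e-08)/(2.62×10^-8×1.23) = 0.746 m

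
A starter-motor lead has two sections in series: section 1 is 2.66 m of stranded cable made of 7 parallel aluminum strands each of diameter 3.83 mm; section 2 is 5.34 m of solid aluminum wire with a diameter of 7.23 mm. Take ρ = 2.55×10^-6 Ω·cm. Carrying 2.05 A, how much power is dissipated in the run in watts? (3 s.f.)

0.0175 W

ρ = 2.55×10^-6 Ω·cm = 2.55×10^-8 Ω·m
Section 1: A_strand = π(1.9150e-03)² = 1.152e-05 m²; R₁ = ρL/(N·A_s) = (2.55×10^-8)(2.66)/(7×1.152e-05) = 8.411×10^-4 Ω
Section 2: A = π(d/2)² = π(3.6150e-03 m)² = 4.106e-05 m²
R₂ = (2.55×10^-8)(5.34)/(4.106e-05) = 0.003317 Ω
R = R₁ + R₂ = 0.004158 Ω
P = I²R = (2.05)² × 0.004158 = 0.0175 W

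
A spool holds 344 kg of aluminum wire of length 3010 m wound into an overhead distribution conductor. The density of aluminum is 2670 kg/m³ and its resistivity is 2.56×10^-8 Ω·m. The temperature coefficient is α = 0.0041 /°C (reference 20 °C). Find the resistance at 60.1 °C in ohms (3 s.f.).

A = m/(density·L) = 344/(2670×3010) = 4.2804e-05 m²
R = ρL/A = (2.56×10^-8)(3010)/(4.2804e-05) = 1.8 Ω
R(60.1 °C) = 1.8 × (1 + 0.0041×40.1) = 2.10 Ω

2.10 Ω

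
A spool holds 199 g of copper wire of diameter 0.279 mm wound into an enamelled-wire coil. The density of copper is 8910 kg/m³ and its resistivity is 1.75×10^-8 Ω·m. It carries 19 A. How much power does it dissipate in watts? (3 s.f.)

A = π(d/2)² = π(1.3950e-04 m)² = 6.1136e-08 m²
L = m/(density·A) = 0.199/(8910×6.1136e-08) = 365.3 m
R = ρL/A = (1.75×10^-8)(365.3)/(6.1136e-08) = 104.6 Ω
P = I²R = (19)² × 104.6 = 37800 W

37800 W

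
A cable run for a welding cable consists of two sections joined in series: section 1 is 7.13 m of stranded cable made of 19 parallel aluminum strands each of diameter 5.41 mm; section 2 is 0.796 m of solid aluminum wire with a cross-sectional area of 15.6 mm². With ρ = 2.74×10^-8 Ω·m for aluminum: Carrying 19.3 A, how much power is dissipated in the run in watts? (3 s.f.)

0.687 W

Section 1: A_strand = π(2.7050e-03)² = 2.299e-05 m²; R₁ = ρL/(N·A_s) = (2.74×10^-8)(7.13)/(19×2.299e-05) = 4.473×10^-4 Ω
Section 2: A = 15.6 mm² = 1.560e-05 m²
R₂ = (2.74×10^-8)(0.796)/(1.560e-05) = 0.001398 Ω
R = R₁ + R₂ = 0.001845 Ω
P = I²R = (19.3)² × 0.001845 = 0.687 W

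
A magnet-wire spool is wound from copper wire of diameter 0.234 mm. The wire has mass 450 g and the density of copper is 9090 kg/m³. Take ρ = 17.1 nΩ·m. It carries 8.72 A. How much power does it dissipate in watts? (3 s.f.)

ρ = 17.1 nΩ·m = 1.71×10^-8 Ω·m
A = π(d/2)² = π(1.1700e-04 m)² = 4.3005e-08 m²
L = m/(density·A) = 0.45/(9090×4.3005e-08) = 1151 m
R = ρL/A = (1.71×10^-8)(1151)/(4.3005e-08) = 457.7 Ω
P = I²R = (8.72)² × 457.7 = 34800 W

34800 W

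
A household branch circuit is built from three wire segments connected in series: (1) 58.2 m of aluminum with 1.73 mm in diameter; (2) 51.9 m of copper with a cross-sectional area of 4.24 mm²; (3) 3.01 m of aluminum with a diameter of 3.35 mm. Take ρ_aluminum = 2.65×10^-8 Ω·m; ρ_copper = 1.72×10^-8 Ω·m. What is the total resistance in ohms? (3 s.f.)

0.876 Ω

Seg 1: A = π(d/2)² = π(8.6500e-04 m)² = 2.351e-06 m²
R_1 = (2.65×10^-8)(58.2)/(2.351e-06) = 0.6561 Ω
Seg 2: A = 4.24 mm² = 4.240e-06 m²
R_2 = (1.72×10^-8)(51.9)/(4.240e-06) = 0.2105 Ω
Seg 3: A = π(d/2)² = π(1.6750e-03 m)² = 8.814e-06 m²
R_3 = (2.65×10^-8)(3.01)/(8.814e-06) = 0.00905 Ω
R_total = R_1 + R_2 + R_3 = 0.876 Ω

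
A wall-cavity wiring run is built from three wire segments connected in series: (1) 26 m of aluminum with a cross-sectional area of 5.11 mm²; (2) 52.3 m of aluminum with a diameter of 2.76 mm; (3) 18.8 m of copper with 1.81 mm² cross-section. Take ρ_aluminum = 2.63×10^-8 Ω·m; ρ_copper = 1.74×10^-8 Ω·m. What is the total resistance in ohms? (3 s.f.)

0.544 Ω

Seg 1: A = 5.11 mm² = 5.110e-06 m²
R_1 = (2.63×10^-8)(26)/(5.110e-06) = 0.1338 Ω
Seg 2: A = π(d/2)² = π(1.3800e-03 m)² = 5.983e-06 m²
R_2 = (2.63×10^-8)(52.3)/(5.983e-06) = 0.2299 Ω
Seg 3: A = 1.81 mm² = 1.810e-06 m²
R_3 = (1.74×10^-8)(18.8)/(1.810e-06) = 0.1807 Ω
R_total = R_1 + R_2 + R_3 = 0.544 Ω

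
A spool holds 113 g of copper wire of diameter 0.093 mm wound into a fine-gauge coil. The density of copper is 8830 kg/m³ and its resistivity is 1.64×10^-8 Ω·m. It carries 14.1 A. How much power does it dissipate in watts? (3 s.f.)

A = π(d/2)² = π(4.6500e-05 m)² = 6.7929e-09 m²
L = m/(density·A) = 0.113/(8830×6.7929e-09) = 1884 m
R = ρL/A = (1.64×10^-8)(1884)/(6.7929e-09) = 4548 Ω
P = I²R = (14.1)² × 4548 = 9.04×10^5 W

9.04×10^5 W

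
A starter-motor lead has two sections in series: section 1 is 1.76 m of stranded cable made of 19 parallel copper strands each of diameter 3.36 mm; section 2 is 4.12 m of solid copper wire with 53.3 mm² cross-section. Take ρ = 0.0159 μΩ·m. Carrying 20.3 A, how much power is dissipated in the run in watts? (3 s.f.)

ρ = 0.0159 μΩ·m = 1.59×10^-8 Ω·m
Section 1: A_strand = π(1.6800e-03)² = 8.867e-06 m²; R₁ = ρL/(N·A_s) = (1.59×10^-8)(1.76)/(19×8.867e-06) = 1.661×10^-4 Ω
Section 2: A = 53.3 mm² = 5.330e-05 m²
R₂ = (1.59×10^-8)(4.12)/(5.330e-05) = 0.001229 Ω
R = R₁ + R₂ = 0.001395 Ω
P = I²R = (20.3)² × 0.001395 = 0.575 W

0.575 W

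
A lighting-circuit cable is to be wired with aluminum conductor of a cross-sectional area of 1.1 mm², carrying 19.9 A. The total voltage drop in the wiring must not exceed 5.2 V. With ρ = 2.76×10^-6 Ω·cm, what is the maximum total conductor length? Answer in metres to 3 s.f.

10.4 m

ρ = 2.76×10^-6 Ω·cm = 2.76×10^-8 Ω·m
A = 1.1 mm² = 1.100e-06 m²
L_max = V_max·A/(1·ρI) = (5.2)(1.100e-06)/(2.76×10^-8×19.9) = 10.4 m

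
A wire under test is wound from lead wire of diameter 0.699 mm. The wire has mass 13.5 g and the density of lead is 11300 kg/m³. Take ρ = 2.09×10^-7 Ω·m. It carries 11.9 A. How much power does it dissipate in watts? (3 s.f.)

240 W

A = π(d/2)² = π(3.4950e-04 m)² = 3.8375e-07 m²
L = m/(density·A) = 0.0135/(11300×3.8375e-07) = 3.113 m
R = ρL/A = (2.09×10^-7)(3.113)/(3.8375e-07) = 1.696 Ω
P = I²R = (11.9)² × 1.696 = 240 W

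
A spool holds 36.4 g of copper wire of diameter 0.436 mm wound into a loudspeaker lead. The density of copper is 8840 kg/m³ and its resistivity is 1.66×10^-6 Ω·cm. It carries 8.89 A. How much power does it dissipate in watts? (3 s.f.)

ρ = 1.66×10^-6 Ω·cm = 1.66×10^-8 Ω·m
A = π(d/2)² = π(2.1800e-04 m)² = 1.4930e-07 m²
L = m/(density·A) = 0.0364/(8840×1.4930e-07) = 27.58 m
R = ρL/A = (1.66×10^-8)(27.58)/(1.4930e-07) = 3.066 Ω
P = I²R = (8.89)² × 3.066 = 242 W

242 W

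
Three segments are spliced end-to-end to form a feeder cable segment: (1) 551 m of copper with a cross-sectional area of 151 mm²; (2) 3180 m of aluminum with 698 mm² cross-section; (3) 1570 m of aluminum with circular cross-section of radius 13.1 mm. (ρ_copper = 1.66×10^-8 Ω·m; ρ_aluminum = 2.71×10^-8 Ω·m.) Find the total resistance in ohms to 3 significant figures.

0.263 Ω

Seg 1: A = 151 mm² = 1.510e-04 m²
R_1 = (1.66×10^-8)(551)/(1.510e-04) = 0.06057 Ω
Seg 2: A = 698 mm² = 6.980e-04 m²
R_2 = (2.71×10^-8)(3180)/(6.980e-04) = 0.1235 Ω
Seg 3: A = πr² = π(1.3100e-02 m)² = 5.391e-04 m²
R_3 = (2.71×10^-8)(1570)/(5.391e-04) = 0.07892 Ω
R_total = R_1 + R_2 + R_3 = 0.263 Ω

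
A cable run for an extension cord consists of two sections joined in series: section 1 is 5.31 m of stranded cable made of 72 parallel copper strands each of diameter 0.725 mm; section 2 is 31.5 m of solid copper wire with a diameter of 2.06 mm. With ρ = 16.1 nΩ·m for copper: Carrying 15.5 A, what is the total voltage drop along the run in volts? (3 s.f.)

ρ = 16.1 nΩ·m = 1.61×10^-8 Ω·m
Section 1: A_strand = π(3.6250e-04)² = 4.128e-07 m²; R₁ = ρL/(N·A_s) = (1.61×10^-8)(5.31)/(72×4.128e-07) = 0.002876 Ω
Section 2: A = π(d/2)² = π(1.0300e-03 m)² = 3.333e-06 m²
R₂ = (1.61×10^-8)(31.5)/(3.333e-06) = 0.1522 Ω
R = R₁ + R₂ = 0.155 Ω
V = IR = 15.5 × 0.155 = 2.40 V

2.40 V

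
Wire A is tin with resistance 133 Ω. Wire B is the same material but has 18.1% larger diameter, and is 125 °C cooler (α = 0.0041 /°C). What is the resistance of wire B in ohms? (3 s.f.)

46.5 Ω

R ∝ ρL/d² with ρ ∝ (1+αΔT), so R_B/R_A = (1 + 18.1/100)⁻² × (1 − 0.0041×125)
= 0.717 × 0.4875 = 0.3495
R_B = 0.3495 × 133 = 46.5 Ω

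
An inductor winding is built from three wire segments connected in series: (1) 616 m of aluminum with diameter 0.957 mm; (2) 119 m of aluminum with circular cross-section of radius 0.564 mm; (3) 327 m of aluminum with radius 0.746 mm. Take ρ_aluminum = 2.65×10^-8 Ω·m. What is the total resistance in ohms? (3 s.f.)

30.8 Ω

Seg 1: A = π(d/2)² = π(4.7850e-04 m)² = 7.193e-07 m²
R_1 = (2.65×10^-8)(616)/(7.193e-07) = 22.69 Ω
Seg 2: A = πr² = π(5.6400e-04 m)² = 9.993e-07 m²
R_2 = (2.65×10^-8)(119)/(9.993e-07) = 3.156 Ω
Seg 3: A = πr² = π(7.4600e-04 m)² = 1.748e-06 m²
R_3 = (2.65×10^-8)(327)/(1.748e-06) = 4.956 Ω
R_total = R_1 + R_2 + R_3 = 30.8 Ω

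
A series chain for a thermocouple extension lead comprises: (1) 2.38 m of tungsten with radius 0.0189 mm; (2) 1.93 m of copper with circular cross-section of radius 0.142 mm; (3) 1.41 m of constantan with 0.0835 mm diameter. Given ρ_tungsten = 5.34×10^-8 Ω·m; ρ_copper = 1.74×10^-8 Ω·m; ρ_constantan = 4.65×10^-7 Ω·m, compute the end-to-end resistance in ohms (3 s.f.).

234 Ω

Seg 1: A = πr² = π(1.8900e-05 m)² = 1.122e-09 m²
R_1 = (5.34×10^-8)(2.38)/(1.122e-09) = 113.3 Ω
Seg 2: A = πr² = π(1.4200e-04 m)² = 6.335e-08 m²
R_2 = (1.74×10^-8)(1.93)/(6.335e-08) = 0.5301 Ω
Seg 3: A = π(d/2)² = π(4.1750e-05 m)² = 5.476e-09 m²
R_3 = (4.65×10^-7)(1.41)/(5.476e-09) = 119.7 Ω
R_total = R_1 + R_2 + R_3 = 234 Ω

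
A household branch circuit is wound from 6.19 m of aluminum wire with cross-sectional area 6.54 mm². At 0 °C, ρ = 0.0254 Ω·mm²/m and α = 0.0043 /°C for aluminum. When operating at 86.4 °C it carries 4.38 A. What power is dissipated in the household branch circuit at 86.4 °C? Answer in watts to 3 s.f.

0.633 W

ρ = 0.0254 Ω·mm²/m = 2.54×10^-8 Ω·m
A = 6.54 mm² = 6.540e-06 m²
R₍0₎ = ρL/A = (2.54×10^-8)(6.19)/(6.540e-06) = 0.02404 Ω
R₍86.4₎ = R₍0₎(1 + αΔT) = 0.02404 × (1 + 0.0043×86.4) = 0.03297 Ω
P = I²R = (4.38)² × 0.03297 = 0.633 W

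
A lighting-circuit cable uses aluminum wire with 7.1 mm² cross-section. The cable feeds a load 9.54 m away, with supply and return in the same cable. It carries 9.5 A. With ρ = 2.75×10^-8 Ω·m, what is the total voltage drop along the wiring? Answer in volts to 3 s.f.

0.702 V

A = 7.1 mm² = 7.100e-06 m²
Total conductor length (both ways) L = 2 × 9.54 = 19.08 m
R = ρL/A = (2.75×10^-8)(19.08)/(7.100e-06) = 0.0739 Ω
V = IR = 9.5 × 0.0739 = 0.702 V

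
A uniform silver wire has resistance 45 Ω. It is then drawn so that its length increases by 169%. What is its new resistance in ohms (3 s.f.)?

k = 1 + 169/100 = 2.69; volume constant ⇒ A' = A/k, so R' = k²R.
R' = 7.236 × 45 = 326 Ω

326 Ω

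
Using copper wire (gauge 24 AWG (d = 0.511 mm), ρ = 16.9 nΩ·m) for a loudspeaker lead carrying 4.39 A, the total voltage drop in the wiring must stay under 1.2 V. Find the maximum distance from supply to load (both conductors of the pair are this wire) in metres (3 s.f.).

1.66 m

ρ = 16.9 nΩ·m = 1.69×10^-8 Ω·m
A = π(0.511/2 mm)² = π(2.5550e-04 m)² = 2.051e-07 m²
L_max = V_max·A/(2·ρI) = (1.2)(2.051e-07)/(2×1.69×10^-8×4.39) = 1.66 m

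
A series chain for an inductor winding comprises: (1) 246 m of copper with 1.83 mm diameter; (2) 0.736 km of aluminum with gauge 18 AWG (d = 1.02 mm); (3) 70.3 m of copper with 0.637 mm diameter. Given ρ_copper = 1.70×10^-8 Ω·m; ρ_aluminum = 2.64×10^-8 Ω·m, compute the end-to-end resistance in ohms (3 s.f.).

Seg 1: A = π(d/2)² = π(9.1500e-04 m)² = 2.630e-06 m²
R_1 = (1.70×10^-8)(246)/(2.630e-06) = 1.59 Ω
Seg 2: A = π(1.02/2 mm)² = π(5.1000e-04 m)² = 8.171e-07 m²
R_2 = (2.64×10^-8)(736)/(8.171e-07) = 23.78 Ω
Seg 3: A = π(d/2)² = π(3.1850e-04 m)² = 3.187e-07 m²
R_3 = (1.70×10^-8)(70.3)/(3.187e-07) = 3.75 Ω
R_total = R_1 + R_2 + R_3 = 29.1 Ω

29.1 Ω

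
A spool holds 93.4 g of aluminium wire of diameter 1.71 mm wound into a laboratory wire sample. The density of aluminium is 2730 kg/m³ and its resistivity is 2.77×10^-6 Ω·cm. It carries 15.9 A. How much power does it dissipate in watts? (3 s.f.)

ρ = 2.77×10^-6 Ω·cm = 2.77×10^-8 Ω·m
A = π(d/2)² = π(8.5500e-04 m)² = 2.2966e-06 m²
L = m/(density·A) = 0.0934/(2730×2.2966e-06) = 14.9 m
R = ρL/A = (2.77×10^-8)(14.9)/(2.2966e-06) = 0.1797 Ω
P = I²R = (15.9)² × 0.1797 = 45.4 W

45.4 W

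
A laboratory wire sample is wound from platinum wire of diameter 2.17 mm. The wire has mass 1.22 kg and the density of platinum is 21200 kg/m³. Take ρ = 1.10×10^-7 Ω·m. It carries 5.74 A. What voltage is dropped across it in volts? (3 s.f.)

A = π(d/2)² = π(1.0850e-03 m)² = 3.6984e-06 m²
L = m/(density·A) = 1.22/(21200×3.6984e-06) = 15.56 m
R = ρL/A = (1.10×10^-7)(15.56)/(3.6984e-06) = 0.4628 Ω
V = IR = 5.74 × 0.4628 = 2.66 V

2.66 V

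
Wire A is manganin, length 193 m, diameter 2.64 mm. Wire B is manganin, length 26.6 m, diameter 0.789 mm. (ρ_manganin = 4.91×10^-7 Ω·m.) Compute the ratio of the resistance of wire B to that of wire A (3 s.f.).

1.54

R ∝ ρL/d², so R_B/R_A = (L_B/L_A) × (d_A/d_B)²
= (26.6/193) × (2.64/0.789)² = 1.54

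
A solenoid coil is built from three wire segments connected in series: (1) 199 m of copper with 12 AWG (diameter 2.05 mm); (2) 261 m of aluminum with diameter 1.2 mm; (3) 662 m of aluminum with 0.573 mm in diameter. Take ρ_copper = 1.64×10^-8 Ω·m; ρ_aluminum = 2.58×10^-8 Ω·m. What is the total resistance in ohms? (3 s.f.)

Seg 1: A = π(2.05/2 mm)² = π(1.0250e-03 m)² = 3.301e-06 m²
R_1 = (1.64×10^-8)(199)/(3.301e-06) = 0.9888 Ω
Seg 2: A = π(d/2)² = π(6.0000e-04 m)² = 1.131e-06 m²
R_2 = (2.58×10^-8)(261)/(1.131e-06) = 5.954 Ω
Seg 3: A = π(d/2)² = π(2.8650e-04 m)² = 2.579e-07 m²
R_3 = (2.58×10^-8)(662)/(2.579e-07) = 66.23 Ω
R_total = R_1 + R_2 + R_3 = 73.2 Ω

73.2 Ω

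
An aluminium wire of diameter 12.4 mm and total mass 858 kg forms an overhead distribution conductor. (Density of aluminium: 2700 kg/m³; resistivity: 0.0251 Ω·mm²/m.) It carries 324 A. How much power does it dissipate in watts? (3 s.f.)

ρ = 0.0251 Ω·mm²/m = 2.51×10^-8 Ω·m
A = π(d/2)² = π(6.2000e-03 m)² = 1.2076e-04 m²
L = m/(density·A) = 858/(2700×1.2076e-04) = 2631 m
R = ρL/A = (2.51×10^-8)(2631)/(1.2076e-04) = 0.5469 Ω
P = I²R = (324)² × 0.5469 = 57400 W

57400 W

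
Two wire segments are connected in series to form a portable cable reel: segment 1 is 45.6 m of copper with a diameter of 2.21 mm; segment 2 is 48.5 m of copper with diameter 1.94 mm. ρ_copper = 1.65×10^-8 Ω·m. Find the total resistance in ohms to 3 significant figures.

Segment 1: A = π(d/2)² = π(1.1050e-03 m)² = 3.836e-06 m²
R₁ = ρL/A = (1.65×10^-8)(45.6)/(3.836e-06) = 0.1961 Ω
Segment 2: A = π(d/2)² = π(9.7000e-04 m)² = 2.956e-06 m²
R₂ = (1.65×10^-8)(48.5)/(2.956e-06) = 0.2707 Ω
R = R₁ + R₂ = 0.467 Ω

0.467 Ω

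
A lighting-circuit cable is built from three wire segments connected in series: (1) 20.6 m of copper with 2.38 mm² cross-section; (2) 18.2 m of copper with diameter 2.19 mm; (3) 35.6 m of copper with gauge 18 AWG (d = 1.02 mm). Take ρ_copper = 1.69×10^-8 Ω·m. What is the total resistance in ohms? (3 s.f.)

Seg 1: A = 2.38 mm² = 2.380e-06 m²
R_1 = (1.69×10^-8)(20.6)/(2.380e-06) = 0.1463 Ω
Seg 2: A = π(d/2)² = π(1.0950e-03 m)² = 3.767e-06 m²
R_2 = (1.69×10^-8)(18.2)/(3.767e-06) = 0.08165 Ω
Seg 3: A = π(1.02/2 mm)² = π(5.1000e-04 m)² = 8.171e-07 m²
R_3 = (1.69×10^-8)(35.6)/(8.171e-07) = 0.7363 Ω
R_total = R_1 + R_2 + R_3 = 0.964 Ω

0.964 Ω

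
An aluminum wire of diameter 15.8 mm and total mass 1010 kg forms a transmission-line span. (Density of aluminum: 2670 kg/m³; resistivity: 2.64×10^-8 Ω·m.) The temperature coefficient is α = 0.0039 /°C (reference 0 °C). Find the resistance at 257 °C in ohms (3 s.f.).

0.520 Ω

A = π(d/2)² = π(7.9000e-03 m)² = 1.9607e-04 m²
L = m/(density·A) = 1010/(2670×1.9607e-04) = 1929 m
R = ρL/A = (2.64×10^-8)(1929)/(1.9607e-04) = 0.2598 Ω
R(257 °C) = 0.2598 × (1 + 0.0039×257) = 0.520 Ω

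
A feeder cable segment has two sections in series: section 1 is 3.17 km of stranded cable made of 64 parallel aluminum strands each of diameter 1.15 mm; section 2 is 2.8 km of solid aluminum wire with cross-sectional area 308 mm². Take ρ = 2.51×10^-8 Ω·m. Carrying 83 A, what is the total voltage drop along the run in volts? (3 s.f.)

118 V

Section 1: A_strand = π(5.7500e-04)² = 1.039e-06 m²; R₁ = ρL/(N·A_s) = (2.51×10^-8)(3170)/(64×1.039e-06) = 1.197 Ω
Section 2: A = 308 mm² = 3.080e-04 m²
R₂ = (2.51×10^-8)(2800)/(3.080e-04) = 0.2282 Ω
R = R₁ + R₂ = 1.425 Ω
V = IR = 83 × 1.425 = 118 V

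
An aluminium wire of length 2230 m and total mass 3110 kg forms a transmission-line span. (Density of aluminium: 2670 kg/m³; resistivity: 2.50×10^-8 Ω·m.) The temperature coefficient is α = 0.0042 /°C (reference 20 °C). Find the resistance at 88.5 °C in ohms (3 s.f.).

0.137 Ω

A = m/(density·L) = 3110/(2670×2230) = 5.2233e-04 m²
R = ρL/A = (2.50×10^-8)(2230)/(5.2233e-04) = 0.1067 Ω
R(88.5 °C) = 0.1067 × (1 + 0.0042×68.5) = 0.137 Ω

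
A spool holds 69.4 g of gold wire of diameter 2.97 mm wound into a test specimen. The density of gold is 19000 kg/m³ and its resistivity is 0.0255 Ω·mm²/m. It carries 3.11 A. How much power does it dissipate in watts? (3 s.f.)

ρ = 0.0255 Ω·mm²/m = 2.55×10^-8 Ω·m
A = π(d/2)² = π(1.4850e-03 m)² = 6.9279e-06 m²
L = m/(density·A) = 0.0694/(19000×6.9279e-06) = 0.5272 m
R = ρL/A = (2.55×10^-8)(0.5272)/(6.9279e-06) = 0.001941 Ω
P = I²R = (3.11)² × 0.001941 = 0.0188 W

0.0188 W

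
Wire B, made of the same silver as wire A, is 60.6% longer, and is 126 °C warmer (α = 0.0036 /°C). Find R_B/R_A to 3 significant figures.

R ∝ ρL/d² with ρ ∝ (1+αΔT), so R_B/R_A = (1 + 60.6/100) × (1 + 0.0036×126)
= 1.606 × 1.454 = 2.33

2.33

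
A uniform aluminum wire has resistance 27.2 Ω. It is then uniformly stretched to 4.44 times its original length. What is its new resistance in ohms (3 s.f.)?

Volume constant ⇒ A' = A/k with k = 4.44. R' = ρ(kL)/(A/k) = k²R.
R' = 19.71 × 27.2 = 536 Ω

536 Ω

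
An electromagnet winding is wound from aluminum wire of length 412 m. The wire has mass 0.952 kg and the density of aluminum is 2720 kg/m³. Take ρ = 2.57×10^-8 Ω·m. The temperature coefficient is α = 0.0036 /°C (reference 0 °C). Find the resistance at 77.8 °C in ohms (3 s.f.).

A = m/(density·L) = 0.952/(2720×412) = 8.4951e-07 m²
R = ρL/A = (2.57×10^-8)(412)/(8.4951e-07) = 12.46 Ω
R(77.8 °C) = 12.46 × (1 + 0.0036×77.8) = 16.0 Ω

16.0 Ω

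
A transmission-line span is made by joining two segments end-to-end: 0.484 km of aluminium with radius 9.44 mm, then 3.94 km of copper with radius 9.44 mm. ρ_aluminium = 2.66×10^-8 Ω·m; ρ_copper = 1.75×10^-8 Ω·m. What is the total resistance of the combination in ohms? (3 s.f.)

0.292 Ω

Segment 1: A = πr² = π(9.4400e-03 m)² = 2.800e-04 m²
R₁ = ρL/A = (2.66×10^-8)(484)/(2.800e-04) = 0.04599 Ω
R₂ = (1.75×10^-8)(3940)/(2.800e-04) = 0.2463 Ω
R = R₁ + R₂ = 0.292 Ω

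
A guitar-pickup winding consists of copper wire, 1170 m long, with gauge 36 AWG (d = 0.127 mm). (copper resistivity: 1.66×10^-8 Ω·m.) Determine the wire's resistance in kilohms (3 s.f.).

1.53 kΩ

A = π(0.127/2 mm)² = π(6.3500e-05 m)² = 1.267e-08 m²
R = ρL/A = (1.66×10^-8)(1170 m)/(1.267e-08 m²) = 1.53 kΩ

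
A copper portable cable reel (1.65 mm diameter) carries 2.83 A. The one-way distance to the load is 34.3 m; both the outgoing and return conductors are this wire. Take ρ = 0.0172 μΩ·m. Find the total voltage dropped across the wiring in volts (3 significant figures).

1.56 V

ρ = 0.0172 μΩ·m = 1.72×10^-8 Ω·m
A = π(d/2)² = π(8.2500e-04 m)² = 2.138e-06 m²
Total conductor length (both ways) L = 2 × 34.3 = 68.6 m
R = ρL/A = (1.72×10^-8)(68.6)/(2.138e-06) = 0.5518 Ω
V = IR = 2.83 × 0.5518 = 1.56 V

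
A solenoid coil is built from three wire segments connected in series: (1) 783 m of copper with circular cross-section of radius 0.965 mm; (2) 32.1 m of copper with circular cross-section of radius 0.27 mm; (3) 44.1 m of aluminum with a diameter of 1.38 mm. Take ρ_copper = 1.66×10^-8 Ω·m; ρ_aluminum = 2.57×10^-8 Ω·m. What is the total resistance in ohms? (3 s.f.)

Seg 1: A = πr² = π(9.6500e-04 m)² = 2.926e-06 m²
R_1 = (1.66×10^-8)(783)/(2.926e-06) = 4.443 Ω
Seg 2: A = πr² = π(2.7000e-04 m)² = 2.290e-07 m²
R_2 = (1.66×10^-8)(32.1)/(2.290e-07) = 2.327 Ω
Seg 3: A = π(d/2)² = π(6.9000e-04 m)² = 1.496e-06 m²
R_3 = (2.57×10^-8)(44.1)/(1.496e-06) = 0.7577 Ω
R_total = R_1 + R_2 + R_3 = 7.53 Ω

7.53 Ω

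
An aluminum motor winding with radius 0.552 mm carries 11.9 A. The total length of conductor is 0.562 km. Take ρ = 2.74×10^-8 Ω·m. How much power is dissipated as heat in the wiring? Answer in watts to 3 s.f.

A = πr² = π(5.5200e-04 m)² = 9.573e-07 m²
R = ρL/A = (2.74×10^-8)(562)/(9.573e-07) = 16.09 Ω
P = I²R = (11.9)² × 16.09 = 2280 W

2280 W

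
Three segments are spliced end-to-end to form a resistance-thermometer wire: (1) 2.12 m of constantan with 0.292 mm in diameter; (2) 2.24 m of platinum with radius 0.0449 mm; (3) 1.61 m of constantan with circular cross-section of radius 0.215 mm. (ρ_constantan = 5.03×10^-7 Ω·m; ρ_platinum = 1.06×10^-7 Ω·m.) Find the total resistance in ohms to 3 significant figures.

59.0 Ω

Seg 1: A = π(d/2)² = π(1.4600e-04 m)² = 6.697e-08 m²
R_1 = (5.03×10^-7)(2.12)/(6.697e-08) = 15.92 Ω
Seg 2: A = πr² = π(4.4900e-05 m)² = 6.333e-09 m²
R_2 = (1.06×10^-7)(2.24)/(6.333e-09) = 37.49 Ω
Seg 3: A = πr² = π(2.1500e-04 m)² = 1.452e-07 m²
R_3 = (5.03×10^-7)(1.61)/(1.452e-07) = 5.577 Ω
R_total = R_1 + R_2 + R_3 = 59.0 Ω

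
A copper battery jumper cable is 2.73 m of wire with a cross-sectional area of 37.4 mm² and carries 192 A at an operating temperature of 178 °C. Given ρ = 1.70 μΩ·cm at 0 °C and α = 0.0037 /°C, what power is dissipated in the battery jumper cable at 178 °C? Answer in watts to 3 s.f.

75.9 W

ρ = 1.70 μΩ·cm = 1.70×10^-8 Ω·m
A = 37.4 mm² = 3.740e-05 m²
R₍0₎ = ρL/A = (1.70×10^-8)(2.73)/(3.740e-05) = 0.001241 Ω
R₍178₎ = R₍0₎(1 + αΔT) = 0.001241 × (1 + 0.0037×178) = 0.002058 Ω
P = I²R = (192)² × 0.002058 = 75.9 W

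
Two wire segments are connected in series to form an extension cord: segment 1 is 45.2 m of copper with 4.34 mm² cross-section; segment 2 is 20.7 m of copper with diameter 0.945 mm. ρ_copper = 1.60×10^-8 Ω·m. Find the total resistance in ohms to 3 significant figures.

0.639 Ω

Segment 1: A = 4.34 mm² = 4.340e-06 m²
R₁ = ρL/A = (1.60×10^-8)(45.2)/(4.340e-06) = 0.1666 Ω
Segment 2: A = π(d/2)² = π(4.7250e-04 m)² = 7.014e-07 m²
R₂ = (1.60×10^-8)(20.7)/(7.014e-07) = 0.4722 Ω
R = R₁ + R₂ = 0.639 Ω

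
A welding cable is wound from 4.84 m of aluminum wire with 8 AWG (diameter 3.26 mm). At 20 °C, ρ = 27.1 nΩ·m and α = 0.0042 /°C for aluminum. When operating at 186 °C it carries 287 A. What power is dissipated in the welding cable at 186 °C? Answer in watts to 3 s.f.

2200 W

ρ = 27.1 nΩ·m = 2.71×10^-8 Ω·m
A = π(3.26/2 mm)² = π(1.6300e-03 m)² = 8.347e-06 m²
R₍20₎ = ρL/A = (2.71×10^-8)(4.84)/(8.347e-06) = 0.01571 Ω
R₍186₎ = R₍20₎(1 + αΔT) = 0.01571 × (1 + 0.0042×166) = 0.02667 Ω
P = I²R = (287)² × 0.02667 = 2200 W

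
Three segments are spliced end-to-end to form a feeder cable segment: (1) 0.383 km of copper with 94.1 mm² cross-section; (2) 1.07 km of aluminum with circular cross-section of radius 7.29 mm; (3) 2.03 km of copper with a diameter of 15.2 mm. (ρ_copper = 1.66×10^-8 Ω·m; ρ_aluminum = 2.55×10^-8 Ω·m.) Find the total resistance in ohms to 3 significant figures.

Seg 1: A = 94.1 mm² = 9.410e-05 m²
R_1 = (1.66×10^-8)(383)/(9.410e-05) = 0.06756 Ω
Seg 2: A = πr² = π(7.2900e-03 m)² = 1.670e-04 m²
R_2 = (2.55×10^-8)(1070)/(1.670e-04) = 0.1634 Ω
Seg 3: A = π(d/2)² = π(7.6000e-03 m)² = 1.815e-04 m²
R_3 = (1.66×10^-8)(2030)/(1.815e-04) = 0.1857 Ω
R_total = R_1 + R_2 + R_3 = 0.417 Ω

0.417 Ω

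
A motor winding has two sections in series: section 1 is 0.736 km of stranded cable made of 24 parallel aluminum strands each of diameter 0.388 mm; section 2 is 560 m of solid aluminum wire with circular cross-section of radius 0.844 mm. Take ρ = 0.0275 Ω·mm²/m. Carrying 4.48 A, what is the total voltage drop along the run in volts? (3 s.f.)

62.8 V

ρ = 0.0275 Ω·mm²/m = 2.75×10^-8 Ω·m
Section 1: A_strand = π(1.9400e-04)² = 1.182e-07 m²; R₁ = ρL/(N·A_s) = (2.75×10^-8)(736)/(24×1.182e-07) = 7.133 Ω
Section 2: A = πr² = π(8.4400e-04 m)² = 2.238e-06 m²
R₂ = (2.75×10^-8)(560)/(2.238e-06) = 6.882 Ω
R = R₁ + R₂ = 14.01 Ω
V = IR = 4.48 × 14.01 = 62.8 V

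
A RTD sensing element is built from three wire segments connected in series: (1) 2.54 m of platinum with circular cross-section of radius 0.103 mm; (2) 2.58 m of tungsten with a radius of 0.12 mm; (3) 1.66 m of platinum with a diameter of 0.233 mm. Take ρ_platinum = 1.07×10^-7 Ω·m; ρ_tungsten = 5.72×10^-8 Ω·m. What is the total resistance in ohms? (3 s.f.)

Seg 1: A = πr² = π(1.0300e-04 m)² = 3.333e-08 m²
R_1 = (1.07×10^-7)(2.54)/(3.333e-08) = 8.154 Ω
Seg 2: A = πr² = π(1.2000e-04 m)² = 4.524e-08 m²
R_2 = (5.72×10^-8)(2.58)/(4.524e-08) = 3.262 Ω
Seg 3: A = π(d/2)² = π(1.1650e-04 m)² = 4.264e-08 m²
R_3 = (1.07×10^-7)(1.66)/(4.264e-08) = 4.166 Ω
R_total = R_1 + R_2 + R_3 = 15.6 Ω

15.6 Ω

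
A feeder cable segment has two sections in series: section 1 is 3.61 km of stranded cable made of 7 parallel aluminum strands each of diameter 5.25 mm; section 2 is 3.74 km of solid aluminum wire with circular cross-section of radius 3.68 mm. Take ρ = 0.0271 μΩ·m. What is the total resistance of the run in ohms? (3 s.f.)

ρ = 0.0271 μΩ·m = 2.71×10^-8 Ω·m
Section 1: A_strand = π(2.6250e-03)² = 2.165e-05 m²; R₁ = ρL/(N·A_s) = (2.71×10^-8)(3610)/(7×2.165e-05) = 0.6456 Ω
Section 2: A = πr² = π(3.6800e-03 m)² = 4.254e-05 m²
R₂ = (2.71×10^-8)(3740)/(4.254e-05) = 2.382 Ω
R = R₁ + R₂ = 3.03 Ω

3.03 Ω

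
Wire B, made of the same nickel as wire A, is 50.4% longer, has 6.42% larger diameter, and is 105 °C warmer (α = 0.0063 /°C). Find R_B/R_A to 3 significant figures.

R ∝ ρL/d² with ρ ∝ (1+αΔT), so R_B/R_A = (1 + 50.4/100) × (1 + 6.42/100)⁻² × (1 + 0.0063×105)
= 1.504 × 0.883 × 1.661 = 2.21

2.21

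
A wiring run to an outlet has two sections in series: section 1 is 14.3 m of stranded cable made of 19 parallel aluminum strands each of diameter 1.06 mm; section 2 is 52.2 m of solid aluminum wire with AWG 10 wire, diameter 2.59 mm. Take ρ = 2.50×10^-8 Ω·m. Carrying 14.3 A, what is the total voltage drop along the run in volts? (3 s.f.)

3.85 V

Section 1: A_strand = π(5.3000e-04)² = 8.825e-07 m²; R₁ = ρL/(N·A_s) = (2.50×10^-8)(14.3)/(19×8.825e-07) = 0.02132 Ω
Section 2: A = π(2.59/2 mm)² = π(1.2950e-03 m)² = 5.269e-06 m²
R₂ = (2.50×10^-8)(52.2)/(5.269e-06) = 0.2477 Ω
R = R₁ + R₂ = 0.269 Ω
V = IR = 14.3 × 0.269 = 3.85 V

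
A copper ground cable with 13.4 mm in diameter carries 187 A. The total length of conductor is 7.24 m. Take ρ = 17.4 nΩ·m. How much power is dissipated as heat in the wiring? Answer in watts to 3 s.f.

31.2 W

ρ = 17.4 nΩ·m = 1.74×10^-8 Ω·m
A = π(d/2)² = π(6.7000e-03 m)² = 1.410e-04 m²
R = ρL/A = (1.74×10^-8)(7.24)/(1.410e-04) = 8.933×10^-4 Ω
P = I²R = (187)² × 8.933×10^-4 = 31.2 W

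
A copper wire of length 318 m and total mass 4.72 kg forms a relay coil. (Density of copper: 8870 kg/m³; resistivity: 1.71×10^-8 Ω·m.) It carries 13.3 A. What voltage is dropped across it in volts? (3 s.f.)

A = m/(density·L) = 4.72/(8870×318) = 1.6734e-06 m²
R = ρL/A = (1.71×10^-8)(318)/(1.6734e-06) = 3.25 Ω
V = IR = 13.3 × 3.25 = 43.2 V

43.2 V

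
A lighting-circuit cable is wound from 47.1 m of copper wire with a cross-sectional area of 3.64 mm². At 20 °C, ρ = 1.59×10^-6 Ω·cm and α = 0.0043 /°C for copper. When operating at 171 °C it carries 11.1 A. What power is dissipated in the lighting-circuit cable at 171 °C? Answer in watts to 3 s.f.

ρ = 1.59×10^-6 Ω·cm = 1.59×10^-8 Ω·m
A = 3.64 mm² = 3.640e-06 m²
R₍20₎ = ρL/A = (1.59×10^-8)(47.1)/(3.640e-06) = 0.2057 Ω
R₍171₎ = R₍20₎(1 + αΔT) = 0.2057 × (1 + 0.0043×151) = 0.3393 Ω
P = I²R = (11.1)² × 0.3393 = 41.8 W

41.8 W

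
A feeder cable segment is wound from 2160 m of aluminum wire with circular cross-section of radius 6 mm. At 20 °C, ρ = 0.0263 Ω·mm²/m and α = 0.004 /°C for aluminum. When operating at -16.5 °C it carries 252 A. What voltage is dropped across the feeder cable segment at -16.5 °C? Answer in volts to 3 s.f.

ρ = 0.0263 Ω·mm²/m = 2.63×10^-8 Ω·m
A = πr² = π(6.0000e-03 m)² = 1.131e-04 m²
R₍20₎ = ρL/A = (2.63×10^-8)(2160)/(1.131e-04) = 0.5023 Ω
R₍-16.5₎ = R₍20₎(1 + αΔT) = 0.5023 × (1 + 0.004×-36.5) = 0.429 Ω
V = IR = 252 × 0.429 = 108 V

108 V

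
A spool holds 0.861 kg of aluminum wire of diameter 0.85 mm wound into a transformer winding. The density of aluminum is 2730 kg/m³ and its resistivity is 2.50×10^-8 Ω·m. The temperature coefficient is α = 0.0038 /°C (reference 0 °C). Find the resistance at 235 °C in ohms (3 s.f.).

46.4 Ω

A = π(d/2)² = π(4.2500e-04 m)² = 5.6745e-07 m²
L = m/(density·A) = 0.861/(2730×5.6745e-07) = 555.8 m
R = ρL/A = (2.50×10^-8)(555.8)/(5.6745e-07) = 24.49 Ω
R(235 °C) = 24.49 × (1 + 0.0038×235) = 46.4 Ω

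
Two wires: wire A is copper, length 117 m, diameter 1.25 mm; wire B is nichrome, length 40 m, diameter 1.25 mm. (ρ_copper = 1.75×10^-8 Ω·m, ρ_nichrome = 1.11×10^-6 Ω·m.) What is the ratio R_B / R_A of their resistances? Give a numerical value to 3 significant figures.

21.7

R ∝ ρL/d², so R_B/R_A = (ρ_B/ρ_A) × (L_B/L_A)
= (1.11×10^-6/1.75×10^-8) × (40/117) = 21.7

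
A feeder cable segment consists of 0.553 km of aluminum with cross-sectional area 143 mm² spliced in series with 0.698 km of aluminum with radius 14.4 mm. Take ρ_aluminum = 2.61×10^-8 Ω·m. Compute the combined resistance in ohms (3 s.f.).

Segment 1: A = 143 mm² = 1.430e-04 m²
R₁ = ρL/A = (2.61×10^-8)(553)/(1.430e-04) = 0.1009 Ω
Segment 2: A = πr² = π(1.4400e-02 m)² = 6.514e-04 m²
R₂ = (2.61×10^-8)(698)/(6.514e-04) = 0.02797 Ω
R = R₁ + R₂ = 0.129 Ω

0.129 Ω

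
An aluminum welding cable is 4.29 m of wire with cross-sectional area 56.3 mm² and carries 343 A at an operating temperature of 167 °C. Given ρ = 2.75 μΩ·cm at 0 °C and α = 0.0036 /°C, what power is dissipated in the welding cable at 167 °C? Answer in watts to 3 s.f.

395 W

ρ = 2.75 μΩ·cm = 2.75×10^-8 Ω·m
A = 56.3 mm² = 5.630e-05 m²
R₍0₎ = ρL/A = (2.75×10^-8)(4.29)/(5.630e-05) = 0.002095 Ω
R₍167₎ = R₍0₎(1 + αΔT) = 0.002095 × (1 + 0.0036×167) = 0.003355 Ω
P = I²R = (343)² × 0.003355 = 395 W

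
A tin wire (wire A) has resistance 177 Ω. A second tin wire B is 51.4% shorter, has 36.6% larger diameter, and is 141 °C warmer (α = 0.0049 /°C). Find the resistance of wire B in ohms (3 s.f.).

78.0 Ω

R ∝ ρL/d² with ρ ∝ (1+αΔT), so R_B/R_A = (1 − 51.4/100) × (1 + 36.6/100)⁻² × (1 + 0.0049×141)
= 0.486 × 0.5359 × 1.691 = 0.4404
R_B = 0.4404 × 177 = 78.0 Ω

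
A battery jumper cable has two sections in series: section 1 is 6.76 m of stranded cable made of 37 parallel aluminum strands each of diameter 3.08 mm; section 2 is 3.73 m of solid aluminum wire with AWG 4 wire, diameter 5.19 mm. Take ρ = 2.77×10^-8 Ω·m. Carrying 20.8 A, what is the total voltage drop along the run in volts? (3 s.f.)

0.116 V

Section 1: A_strand = π(1.5400e-03)² = 7.451e-06 m²; R₁ = ρL/(N·A_s) = (2.77×10^-8)(6.76)/(37×7.451e-06) = 6.793×10^-4 Ω
Section 2: A = π(5.19/2 mm)² = π(2.5950e-03 m)² = 2.116e-05 m²
R₂ = (2.77×10^-8)(3.73)/(2.116e-05) = 0.004884 Ω
R = R₁ + R₂ = 0.005563 Ω
V = IR = 20.8 × 0.005563 = 0.116 V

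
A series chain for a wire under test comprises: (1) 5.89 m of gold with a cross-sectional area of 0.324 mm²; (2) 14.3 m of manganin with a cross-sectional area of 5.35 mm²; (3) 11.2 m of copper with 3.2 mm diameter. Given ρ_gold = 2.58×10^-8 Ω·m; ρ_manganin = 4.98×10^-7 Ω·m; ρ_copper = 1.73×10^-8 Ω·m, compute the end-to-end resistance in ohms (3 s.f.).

Seg 1: A = 0.324 mm² = 3.240e-07 m²
R_1 = (2.58×10^-8)(5.89)/(3.240e-07) = 0.469 Ω
Seg 2: A = 5.35 mm² = 5.350e-06 m²
R_2 = (4.98×10^-7)(14.3)/(5.350e-06) = 1.331 Ω
Seg 3: A = π(d/2)² = π(1.6000e-03 m)² = 8.042e-06 m²
R_3 = (1.73×10^-8)(11.2)/(8.042e-06) = 0.02409 Ω
R_total = R_1 + R_2 + R_3 = 1.82 Ω

1.82 Ω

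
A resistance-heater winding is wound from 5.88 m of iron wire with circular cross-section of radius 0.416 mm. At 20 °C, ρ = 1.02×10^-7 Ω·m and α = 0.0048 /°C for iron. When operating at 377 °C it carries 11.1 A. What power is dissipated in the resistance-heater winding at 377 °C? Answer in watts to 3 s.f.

A = πr² = π(4.1600e-04 m)² = 5.437e-07 m²
R₍20₎ = ρL/A = (1.02×10^-7)(5.88)/(5.437e-07) = 1.103 Ω
R₍377₎ = R₍20₎(1 + αΔT) = 1.103 × (1 + 0.0048×357) = 2.994 Ω
P = I²R = (11.1)² × 2.994 = 369 W

369 W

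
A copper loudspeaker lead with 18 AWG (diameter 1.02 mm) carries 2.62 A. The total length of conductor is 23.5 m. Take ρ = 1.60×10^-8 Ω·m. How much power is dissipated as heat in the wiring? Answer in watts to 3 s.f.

A = π(1.02/2 mm)² = π(5.1000e-04 m)² = 8.171e-07 m²
R = ρL/A = (1.60×10^-8)(23.5)/(8.171e-07) = 0.4601 Ω
P = I²R = (2.62)² × 0.4601 = 3.16 W

3.16 W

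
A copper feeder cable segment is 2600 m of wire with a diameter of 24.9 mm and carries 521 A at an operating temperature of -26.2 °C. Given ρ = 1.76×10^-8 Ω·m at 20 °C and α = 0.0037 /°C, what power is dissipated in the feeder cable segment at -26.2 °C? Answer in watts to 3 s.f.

A = π(d/2)² = π(1.2450e-02 m)² = 4.870e-04 m²
R₍20₎ = ρL/A = (1.76×10^-8)(2600)/(4.870e-04) = 0.09397 Ω
R₍-26.2₎ = R₍20₎(1 + αΔT) = 0.09397 × (1 + 0.0037×-46.2) = 0.07791 Ω
P = I²R = (521)² × 0.07791 = 21100 W

21100 W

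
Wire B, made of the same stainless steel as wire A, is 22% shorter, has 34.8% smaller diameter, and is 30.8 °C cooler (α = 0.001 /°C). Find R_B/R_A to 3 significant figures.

1.78

R ∝ ρL/d² with ρ ∝ (1+αΔT), so R_B/R_A = (1 − 22/100) × (1 − 34.8/100)⁻² × (1 − 0.001×30.8)
= 0.78 × 2.352 × 0.9692 = 1.78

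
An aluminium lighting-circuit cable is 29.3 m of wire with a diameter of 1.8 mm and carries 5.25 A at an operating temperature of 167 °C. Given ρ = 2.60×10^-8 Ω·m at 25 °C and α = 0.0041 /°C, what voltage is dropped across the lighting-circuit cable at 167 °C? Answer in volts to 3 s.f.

A = π(d/2)² = π(9.0000e-04 m)² = 2.545e-06 m²
R₍25₎ = ρL/A = (2.60×10^-8)(29.3)/(2.545e-06) = 0.2994 Ω
R₍167₎ = R₍25₎(1 + αΔT) = 0.2994 × (1 + 0.0041×142) = 0.4737 Ω
V = IR = 5.25 × 0.4737 = 2.49 V

2.49 V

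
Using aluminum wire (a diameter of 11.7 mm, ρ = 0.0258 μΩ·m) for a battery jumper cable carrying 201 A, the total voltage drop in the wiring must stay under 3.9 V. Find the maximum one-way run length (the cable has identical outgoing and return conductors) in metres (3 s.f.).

ρ = 0.0258 μΩ·m = 2.58×10^-8 Ω·m
A = π(d/2)² = π(5.8500e-03 m)² = 1.075e-04 m²
L_max = V_max·A/(2·ρI) = (3.9)(1.075e-04)/(2×2.58×10^-8×201) = 40.4 m

40.4 m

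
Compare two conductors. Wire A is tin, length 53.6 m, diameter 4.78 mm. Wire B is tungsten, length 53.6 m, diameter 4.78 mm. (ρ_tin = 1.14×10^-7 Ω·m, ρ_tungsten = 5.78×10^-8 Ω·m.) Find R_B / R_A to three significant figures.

0.507

R ∝ ρL/d², so R_B/R_A = (ρ_B/ρ_A)
= (5.78×10^-8/1.14×10^-7) = 0.507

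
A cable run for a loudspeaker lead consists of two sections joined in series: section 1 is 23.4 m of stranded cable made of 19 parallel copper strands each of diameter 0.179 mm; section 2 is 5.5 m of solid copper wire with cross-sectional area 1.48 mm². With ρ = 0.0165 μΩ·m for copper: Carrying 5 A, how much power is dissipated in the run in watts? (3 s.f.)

ρ = 0.0165 μΩ·m = 1.65×10^-8 Ω·m
Section 1: A_strand = π(8.9500e-05)² = 2.516e-08 m²; R₁ = ρL/(N·A_s) = (1.65×10^-8)(23.4)/(19×2.516e-08) = 0.8075 Ω
Section 2: A = 1.48 mm² = 1.480e-06 m²
R₂ = (1.65×10^-8)(5.5)/(1.480e-06) = 0.06132 Ω
R = R₁ + R₂ = 0.8688 Ω
P = I²R = (5)² × 0.8688 = 21.7 W

21.7 W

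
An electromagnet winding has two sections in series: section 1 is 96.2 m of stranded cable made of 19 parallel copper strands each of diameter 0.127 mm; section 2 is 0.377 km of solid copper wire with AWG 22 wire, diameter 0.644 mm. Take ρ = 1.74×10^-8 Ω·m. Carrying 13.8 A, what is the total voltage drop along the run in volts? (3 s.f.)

374 V

Section 1: A_strand = π(6.3500e-05)² = 1.267e-08 m²; R₁ = ρL/(N·A_s) = (1.74×10^-8)(96.2)/(19×1.267e-08) = 6.955 Ω
Section 2: A = π(0.644/2 mm)² = π(3.2200e-04 m)² = 3.257e-07 m²
R₂ = (1.74×10^-8)(377)/(3.257e-07) = 20.14 Ω
R = R₁ + R₂ = 27.09 Ω
V = IR = 13.8 × 27.09 = 374 V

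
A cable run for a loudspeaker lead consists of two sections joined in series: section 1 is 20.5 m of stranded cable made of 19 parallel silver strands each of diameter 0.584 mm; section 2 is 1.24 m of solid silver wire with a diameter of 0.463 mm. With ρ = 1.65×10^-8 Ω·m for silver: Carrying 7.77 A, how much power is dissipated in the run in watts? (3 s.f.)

Section 1: A_strand = π(2.9200e-04)² = 2.679e-07 m²; R₁ = ρL/(N·A_s) = (1.65×10^-8)(20.5)/(19×2.679e-07) = 0.06646 Ω
Section 2: A = π(d/2)² = π(2.3150e-04 m)² = 1.684e-07 m²
R₂ = (1.65×10^-8)(1.24)/(1.684e-07) = 0.1215 Ω
R = R₁ + R₂ = 0.188 Ω
P = I²R = (7.77)² × 0.188 = 11.3 W

11.3 W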